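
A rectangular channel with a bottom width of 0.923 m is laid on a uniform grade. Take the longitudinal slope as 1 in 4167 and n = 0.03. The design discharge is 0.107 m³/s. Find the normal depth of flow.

Manning's equation rearranged: A R^(2/3) = nQ / (1·√S) = 0.03 × 0.107 / (√0.00024) = 0.2072.
Try y = 0.674 m: A R^(2/3) = 0.2624 — over.
Try y = 0.561 m: A R^(2/3) = 0.2072 — ≈ 0.2072.

y_n = 0.561 m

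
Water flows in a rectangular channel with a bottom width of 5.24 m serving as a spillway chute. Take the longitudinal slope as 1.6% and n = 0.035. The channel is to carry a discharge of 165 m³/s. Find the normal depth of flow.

y_n = 5.86 m

Manning's equation rearranged: A R^(2/3) = nQ / (1·√S) = 0.035 × 165 / (√0.016) = 45.66.
At y = 4.71 m: A R^(2/3) = 34.93 — short.
At y = 7.15 m: A R^(2/3) = 57.82 — over.
At y = 5.86 m: A R^(2/3) = 45.61 — close enough.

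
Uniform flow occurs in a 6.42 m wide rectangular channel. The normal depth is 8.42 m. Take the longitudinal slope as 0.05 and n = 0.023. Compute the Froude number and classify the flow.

Flow area A = b·y = 6.42 × 8.42 = 54.06 m². Wetted perimeter P = b + 2y = 6.42 + 2×8.42 = 23.26 m.
Hydraulic radius R = A/P = 54.06/23.26 = 2.324 m.
V = (1/n) R^(2/3) √S = (1/0.023) × 2.324^(2/3) × √0.05 = 17.06 m/s. Hydraulic depth D_h = A/T = 54.06/6.42 = 8.42 m.
Froude number Fr = V/√(g·D_h) = 17.06/√(9.81×8.42) = 1.88, which is greater than 1, so the flow is supercritical.

supercritical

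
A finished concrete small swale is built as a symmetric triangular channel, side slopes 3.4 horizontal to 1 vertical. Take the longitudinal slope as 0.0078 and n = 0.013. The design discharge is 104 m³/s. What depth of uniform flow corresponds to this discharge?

y_n = 2.11 m

Manning's equation rearranged: A R^(2/3) = nQ / (1·√S) = 0.013 × 104 / (√0.0078) = 15.31.
At y = 1.76 m: A R^(2/3) = 9.408 — low.
At y = 2.46 m: A R^(2/3) = 22.98 — high.
At y = 2.11 m: A R^(2/3) = 15.26 — matches.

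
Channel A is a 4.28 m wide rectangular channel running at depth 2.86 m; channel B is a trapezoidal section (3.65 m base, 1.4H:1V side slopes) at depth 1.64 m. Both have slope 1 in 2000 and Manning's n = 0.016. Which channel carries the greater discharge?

Channel A: Flow area A = b·y = 4.28 × 2.86 = 12.24 m². Wetted perimeter P = b + 2y = 4.28 + 2×2.86 = 10 m. Hydraulic radius R = A/P = 12.24/10 = 1.224 m. Q_A = (1/0.016)·12.24·1.224^(2/3)·√0.0005 = 19.58 m³/s.
Channel B: With bottom width b = 3.65 m and side slope z = 1.4: A = (b + zy)y = (3.65 + 1.4×1.64)×1.64 = 9.751 m²; P = b + 2y√(1+z²) = 3.65 + 2×1.64×1.72 = 9.293 m. Hydraulic radius R = A/P = 9.751/9.293 = 1.049 m. Q_B = (1/0.016)·9.751·1.049^(2/3)·√0.0005 = 14.07 m³/s.
Q_A = 19.58 m³/s vs Q_B = 14.07 m³/s, so channel A carries more.

channel A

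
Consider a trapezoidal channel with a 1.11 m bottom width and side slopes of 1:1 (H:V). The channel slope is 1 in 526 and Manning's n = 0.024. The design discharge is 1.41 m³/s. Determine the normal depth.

y_n = 0.74 m

Manning's equation rearranged: A R^(2/3) = nQ / (1·√S) = 0.024 × 1.41 / (√0.001901) = 0.7761.
At y = 0.579 m: A R^(2/3) = 0.4911 — low.
At y = 0.74 m: A R^(2/3) = 0.7768 — close enough.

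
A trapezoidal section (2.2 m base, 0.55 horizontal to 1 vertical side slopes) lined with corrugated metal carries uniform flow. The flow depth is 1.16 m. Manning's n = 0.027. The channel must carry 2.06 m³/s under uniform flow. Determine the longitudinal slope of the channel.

S = 0.000478

With bottom width b = 2.2 m and side slope z = 0.55: A = (b + zy)y = (2.2 + 0.55×1.16)×1.16 = 3.292 m²; P = b + 2y√(1+z²) = 2.2 + 2×1.16×1.141 = 4.848 m.
Hydraulic radius R = A/P = 3.292/4.848 = 0.6791 m.
From Manning's equation, S = [nQ / (1 A R^(2/3))]² = [0.027 × 2.06 / (1 × 3.292 × 0.6791^(2/3))]² = 0.000478.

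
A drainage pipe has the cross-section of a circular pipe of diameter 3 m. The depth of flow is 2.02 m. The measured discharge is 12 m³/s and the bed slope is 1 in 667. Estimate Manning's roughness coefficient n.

For a circular section of diameter D = 3 m at depth y = 2.02 m, the central angle is θ = 2 arccos(1 − 2y/D) = 3.85 rad. Then A = (D²/8)(θ − sin θ) = 5.062 m² and P = Dθ/2 = 5.774 m.
Hydraulic radius R = A/P = 5.062/5.774 = 0.8767 m.
Rearranging Manning's equation: n = (1/Q) A R^(2/3) S^(1/2) = (1/12) × 5.062 × 0.8767^(2/3) × √0.001499 = 0.015.

n = 0.015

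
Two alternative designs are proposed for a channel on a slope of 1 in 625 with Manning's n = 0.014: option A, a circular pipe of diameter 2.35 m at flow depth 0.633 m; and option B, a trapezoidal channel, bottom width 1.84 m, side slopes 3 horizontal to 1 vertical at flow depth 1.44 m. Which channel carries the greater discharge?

Channel A: For a circular section of diameter D = 2.35 m at depth y = 0.633 m, the central angle is θ = 2 arccos(1 − 2y/D) = 2.183 rad. Then A = (D²/8)(θ − sin θ) = 0.9417 m² and P = Dθ/2 = 2.565 m. Hydraulic radius R = A/P = 0.9417/2.565 = 0.3672 m. Q_A = (1/0.014)·0.9417·0.3672^(2/3)·√0.0016 = 1.38 m³/s.
Channel B: With bottom width b = 1.84 m and side slope z = 3: A = (b + zy)y = (1.84 + 3×1.44)×1.44 = 8.87 m²; P = b + 2y√(1+z²) = 1.84 + 2×1.44×3.162 = 10.95 m. Hydraulic radius R = A/P = 8.87/10.95 = 0.8103 m. Q_B = (1/0.014)·8.87·0.8103^(2/3)·√0.0016 = 22.03 m³/s.
Q_A = 1.38 m³/s vs Q_B = 22.03 m³/s, so channel B carries more.

channel B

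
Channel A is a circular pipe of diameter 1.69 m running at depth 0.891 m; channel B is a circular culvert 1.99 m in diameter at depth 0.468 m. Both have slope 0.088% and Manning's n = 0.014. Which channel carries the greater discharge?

channel A

Channel A: For a circular section of diameter D = 1.69 m at depth y = 0.891 m, the central angle is θ = 2 arccos(1 − 2y/D) = 3.251 rad. Then A = (D²/8)(θ − sin θ) = 1.199 m² and P = Dθ/2 = 2.747 m. Hydraulic radius R = A/P = 1.199/2.747 = 0.4366 m. Q_A = (1/0.014)·1.199·0.4366^(2/3)·√0.00088 = 1.463 m³/s.
Channel B: For a circular section of diameter D = 1.99 m at depth y = 0.468 m, the central angle is θ = 2 arccos(1 − 2y/D) = 2.025 rad. Then A = (D²/8)(θ − sin θ) = 0.5577 m² and P = Dθ/2 = 2.015 m. Hydraulic radius R = A/P = 0.5577/2.015 = 0.2768 m. Q_B = (1/0.014)·0.5577·0.2768^(2/3)·√0.00088 = 0.5019 m³/s.
Q_A = 1.463 m³/s vs Q_B = 0.5019 m³/s, so channel A carries more.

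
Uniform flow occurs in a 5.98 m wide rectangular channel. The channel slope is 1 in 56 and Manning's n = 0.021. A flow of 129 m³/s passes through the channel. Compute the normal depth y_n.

y_n = 2.69 m

Manning's equation rearranged: A R^(2/3) = nQ / (1·√S) = 0.021 × 129 / (√0.01786) = 20.27.
Try y = 2.2 m: A R^(2/3) = 15.41 — too small.
Try y = 3.33 m: A R^(2/3) = 26.96 — too large.
Try y = 2.69 m: A R^(2/3) = 20.28 — ≈ 20.27.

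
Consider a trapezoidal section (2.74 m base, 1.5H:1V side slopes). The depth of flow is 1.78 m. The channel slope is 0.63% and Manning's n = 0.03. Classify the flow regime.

subcritical

With bottom width b = 2.74 m and side slope z = 1.5: A = (b + zy)y = (2.74 + 1.5×1.78)×1.78 = 9.63 m²; P = b + 2y√(1+z²) = 2.74 + 2×1.78×1.803 = 9.158 m.
Hydraulic radius R = A/P = 9.63/9.158 = 1.052 m.
V = (1/n) R^(2/3) √S = (1/0.03) × 1.052^(2/3) × √0.0063 = 2.736 m/s. Hydraulic depth D_h = A/T = 9.63/8.08 = 1.192 m.
Froude number Fr = V/√(g·D_h) = 2.736/√(9.81×1.192) = 0.8, which is less than 1, so the flow is subcritical.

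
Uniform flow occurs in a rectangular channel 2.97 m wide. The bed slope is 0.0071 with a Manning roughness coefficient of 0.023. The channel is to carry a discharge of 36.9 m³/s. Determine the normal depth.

Manning's equation rearranged: A R^(2/3) = nQ / (1·√S) = 0.023 × 36.9 / (√0.0071) = 10.07.
Trying y = 3.78 m: A R^(2/3) = 11.72 — high.
Trying y = 2.96 m: A R^(2/3) = 8.726 — low.
Trying y = 3.33 m: A R^(2/3) = 10.07 — close enough.

y_n = 3.33 m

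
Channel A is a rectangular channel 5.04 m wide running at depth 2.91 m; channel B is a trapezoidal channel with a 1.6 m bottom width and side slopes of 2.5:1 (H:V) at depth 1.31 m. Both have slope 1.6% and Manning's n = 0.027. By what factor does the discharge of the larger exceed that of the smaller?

Channel A: Flow area A = b·y = 5.04 × 2.91 = 14.67 m². Wetted perimeter P = b + 2y = 5.04 + 2×2.91 = 10.86 m. Hydraulic radius R = A/P = 14.67/10.86 = 1.35 m. Q_A = (1/0.027)·14.67·1.35^(2/3)·√0.016 = 83.95 m³/s.
Channel B: With bottom width b = 1.6 m and side slope z = 2.5: A = (b + zy)y = (1.6 + 2.5×1.31)×1.31 = 6.386 m²; P = b + 2y√(1+z²) = 1.6 + 2×1.31×2.693 = 8.655 m. Hydraulic radius R = A/P = 6.386/8.655 = 0.7379 m. Q_B = (1/0.027)·6.386·0.7379^(2/3)·√0.016 = 24.43 m³/s.
The larger discharge is 83.95 m³/s and the smaller is 24.43 m³/s; the ratio is 3.44.

3.44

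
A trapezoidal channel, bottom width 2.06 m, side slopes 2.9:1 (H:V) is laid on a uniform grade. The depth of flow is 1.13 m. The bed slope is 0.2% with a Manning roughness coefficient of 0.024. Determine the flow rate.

With bottom width b = 2.06 m and side slope z = 2.9: A = (b + zy)y = (2.06 + 2.9×1.13)×1.13 = 6.031 m²; P = b + 2y√(1+z²) = 2.06 + 2×1.13×3.068 = 8.993 m.
Hydraulic radius R = A/P = 6.031/8.993 = 0.6706 m.
Manning's equation: Q = (1/n) A R^(2/3) S^(1/2) = (1/0.024) × 6.031 × 0.6706^(2/3) × 0.002^(1/2) = 8.61 m³/s.

Q = 8.61 m³/s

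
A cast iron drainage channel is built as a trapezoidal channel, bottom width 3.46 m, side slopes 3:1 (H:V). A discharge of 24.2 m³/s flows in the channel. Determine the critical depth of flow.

y_c = 1.21 m

At critical depth, Q² T / (g A³) = 1, i.e. A³/T = Q²/g = 24.2²/9.81 = 59.7.
Trying y = 1.53 m: A³/T = 147.8 — over.
Trying y = 0.875 m: A³/T = 17.33 — short.
Trying y = 1.21 m: A³/T = 58.9 — close enough.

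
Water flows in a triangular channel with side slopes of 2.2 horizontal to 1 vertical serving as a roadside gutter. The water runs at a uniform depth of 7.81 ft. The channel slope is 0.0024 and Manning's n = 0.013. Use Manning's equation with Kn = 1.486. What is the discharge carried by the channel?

For a triangular section with side slope z = 2.2: A = zy² = 2.2×7.81² = 134.2 ft²; P = 2y√(1+z²) = 2×7.81×2.417 = 37.75 ft.
Hydraulic radius R = A/P = 134.2/37.75 = 3.555 ft.
Manning's equation: Q = (1.486/n) A R^(2/3) S^(1/2) = (1.486/0.013) × 134.2 × 3.555^(2/3) × 0.0024^(1/2) = 1750 ft³/s.

Q = 1750 ft³/s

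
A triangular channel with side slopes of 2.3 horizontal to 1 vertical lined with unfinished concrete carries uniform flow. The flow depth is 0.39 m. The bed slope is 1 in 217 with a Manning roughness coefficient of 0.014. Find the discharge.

Q = 0.538 m³/s

For a triangular section with side slope z = 2.3: A = zy² = 2.3×0.39² = 0.3498 m²; P = 2y√(1+z²) = 2×0.39×2.508 = 1.956 m.
Hydraulic radius R = A/P = 0.3498/1.956 = 0.1788 m.
Manning's equation: Q = (1/n) A R^(2/3) S^(1/2) = (1/0.014) × 0.3498 × 0.1788^(2/3) × 0.004608^(1/2) = 0.538 m³/s.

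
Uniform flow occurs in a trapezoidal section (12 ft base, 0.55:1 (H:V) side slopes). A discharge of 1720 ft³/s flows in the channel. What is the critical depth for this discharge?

At critical depth, Q² T / (g A³) = 1, i.e. A³/T = Q²/g = 1720²/32.2 = 91880.
Trying y = 6.72 ft: A³/T = 60510 — too small.
Trying y = 8.45 ft: A³/T = 130700 — too large.
Trying y = 7.61 ft: A³/T = 91730 — ≈ 91880.

y_c = 7.61 ft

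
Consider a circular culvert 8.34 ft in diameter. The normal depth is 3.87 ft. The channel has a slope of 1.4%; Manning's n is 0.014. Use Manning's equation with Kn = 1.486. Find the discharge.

For a circular section of diameter D = 8.34 ft at depth y = 3.87 ft, the central angle is θ = 2 arccos(1 − 2y/D) = 2.998 rad. Then A = (D²/8)(θ − sin θ) = 24.81 ft² and P = Dθ/2 = 12.5 ft.
Hydraulic radius R = A/P = 24.81/12.5 = 1.985 ft.
Manning's equation: Q = (1.486/n) A R^(2/3) S^(1/2) = (1.486/0.014) × 24.81 × 1.985^(2/3) × 0.014^(1/2) = 492 ft³/s.

Q = 492 ft³/s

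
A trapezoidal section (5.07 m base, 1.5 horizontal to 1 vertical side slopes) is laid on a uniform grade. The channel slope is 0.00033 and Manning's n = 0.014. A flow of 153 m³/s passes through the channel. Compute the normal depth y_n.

y_n = 4.91 m

Manning's equation rearranged: A R^(2/3) = nQ / (1·√S) = 0.014 × 153 / (√0.00033) = 117.9.
At y = 4.19 m: A R^(2/3) = 84.29 — low.
At y = 5.76 m: A R^(2/3) = 166.3 — high.
At y = 4.91 m: A R^(2/3) = 117.8 — close enough.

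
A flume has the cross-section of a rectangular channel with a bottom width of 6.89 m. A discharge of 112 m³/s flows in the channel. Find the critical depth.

For a rectangular channel, critical depth y_c = (q²/g)^(1/3) where q = Q/b = 112/6.89 = 16.26 m²/s.
So y_c = (16.26²/9.81)^(1/3) = 3 m.

y_c = 3 m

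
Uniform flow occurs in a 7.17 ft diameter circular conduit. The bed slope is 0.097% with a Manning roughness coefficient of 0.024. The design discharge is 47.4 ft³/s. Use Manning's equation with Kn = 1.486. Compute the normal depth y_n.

y_n = 3.21 ft

Manning's equation rearranged: A R^(2/3) = nQ / (1.486·√S) = 0.024 × 47.4 / (1.486 × √0.00097) = 24.58.
At y = 3.75 ft: A R^(2/3) = 32.13 — over.
At y = 2.6 ft: A R^(2/3) = 16.74 — short.
At y = 3.21 ft: A R^(2/3) = 24.59 — close enough.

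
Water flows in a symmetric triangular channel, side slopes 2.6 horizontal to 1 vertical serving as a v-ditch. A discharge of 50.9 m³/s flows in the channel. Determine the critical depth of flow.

At critical depth, Q² T / (g A³) = 1, i.e. A³/T = Q²/g = 50.9²/9.81 = 264.1.
Try y = 2.88 m: A³/T = 669.7 — too large.
Try y = 1.63 m: A³/T = 38.89 — too small.
Try y = 2.39 m: A³/T = 263.6 — matches.

y_c = 2.39 m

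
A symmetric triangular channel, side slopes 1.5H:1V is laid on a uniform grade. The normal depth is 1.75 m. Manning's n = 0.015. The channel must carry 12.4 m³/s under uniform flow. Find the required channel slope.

S = 0.0025

For a triangular section with side slope z = 1.5: A = zy² = 1.5×1.75² = 4.594 m²; P = 2y√(1+z²) = 2×1.75×1.803 = 6.31 m.
Hydraulic radius R = A/P = 4.594/6.31 = 0.728 m.
From Manning's equation, S = [nQ / (1 A R^(2/3))]² = [0.015 × 12.4 / (1 × 4.594 × 0.728^(2/3))]² = 0.0025.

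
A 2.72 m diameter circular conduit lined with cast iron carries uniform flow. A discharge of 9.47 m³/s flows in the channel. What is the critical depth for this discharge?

At critical depth, Q² T / (g A³) = 1, i.e. A³/T = Q²/g = 9.47²/9.81 = 9.142.
Trying y = 1.18 m: A³/T = 5.238 — short.
Trying y = 1.74 m: A³/T = 23.16 — over.
Trying y = 1.36 m: A³/T = 9.016 — close enough.

y_c = 1.36 m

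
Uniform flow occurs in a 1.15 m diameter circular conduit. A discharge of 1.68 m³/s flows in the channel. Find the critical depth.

y_c = 0.72 m

At critical depth, Q² T / (g A³) = 1, i.e. A³/T = Q²/g = 1.68²/9.81 = 0.2877.
Trying y = 0.9 m: A³/T = 0.6992 — too large.
Trying y = 0.636 m: A³/T = 0.179 — too small.
Trying y = 0.72 m: A³/T = 0.288 — matches.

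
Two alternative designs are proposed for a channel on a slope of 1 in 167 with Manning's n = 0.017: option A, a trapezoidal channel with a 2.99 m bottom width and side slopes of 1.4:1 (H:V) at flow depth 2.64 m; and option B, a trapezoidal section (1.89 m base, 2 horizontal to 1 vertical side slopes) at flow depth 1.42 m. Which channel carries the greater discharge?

Channel A: With bottom width b = 2.99 m and side slope z = 1.4: A = (b + zy)y = (2.99 + 1.4×2.64)×2.64 = 17.65 m²; P = b + 2y√(1+z²) = 2.99 + 2×2.64×1.72 = 12.07 m. Hydraulic radius R = A/P = 17.65/12.07 = 1.462 m. Q_A = (1/0.017)·17.65·1.462^(2/3)·√0.005988 = 103.5 m³/s.
Channel B: With bottom width b = 1.89 m and side slope z = 2: A = (b + zy)y = (1.89 + 2×1.42)×1.42 = 6.717 m²; P = b + 2y√(1+z²) = 1.89 + 2×1.42×2.236 = 8.24 m. Hydraulic radius R = A/P = 6.717/8.24 = 0.8151 m. Q_B = (1/0.017)·6.717·0.8151^(2/3)·√0.005988 = 26.68 m³/s.
Q_A = 103.5 m³/s vs Q_B = 26.68 m³/s, so channel A carries more.

channel A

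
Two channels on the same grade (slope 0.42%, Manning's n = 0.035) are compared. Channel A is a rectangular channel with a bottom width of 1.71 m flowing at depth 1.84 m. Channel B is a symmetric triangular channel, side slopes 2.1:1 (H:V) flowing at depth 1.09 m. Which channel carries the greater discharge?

Channel A: Flow area A = b·y = 1.71 × 1.84 = 3.146 m². Wetted perimeter P = b + 2y = 1.71 + 2×1.84 = 5.39 m. Hydraulic radius R = A/P = 3.146/5.39 = 0.5837 m. Q_A = (1/0.035)·3.146·0.5837^(2/3)·√0.0042 = 4.069 m³/s.
Channel B: For a triangular section with side slope z = 2.1: A = zy² = 2.1×1.09² = 2.495 m²; P = 2y√(1+z²) = 2×1.09×2.326 = 5.071 m. Hydraulic radius R = A/P = 2.495/5.071 = 0.4921 m. Q_B = (1/0.035)·2.495·0.4921^(2/3)·√0.0042 = 2.879 m³/s.
Q_A = 4.069 m³/s vs Q_B = 2.879 m³/s, so channel A carries more.

channel A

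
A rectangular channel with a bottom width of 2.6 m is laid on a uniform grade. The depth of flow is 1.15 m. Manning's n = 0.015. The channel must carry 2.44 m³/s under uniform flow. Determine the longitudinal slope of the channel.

S = 0.00029

Flow area A = b·y = 2.6 × 1.15 = 2.99 m². Wetted perimeter P = b + 2y = 2.6 + 2×1.15 = 4.9 m.
Hydraulic radius R = A/P = 2.99/4.9 = 0.6102 m.
From Manning's equation, S = [nQ / (1 A R^(2/3))]² = [0.015 × 2.44 / (1 × 2.99 × 0.6102^(2/3))]² = 0.00029.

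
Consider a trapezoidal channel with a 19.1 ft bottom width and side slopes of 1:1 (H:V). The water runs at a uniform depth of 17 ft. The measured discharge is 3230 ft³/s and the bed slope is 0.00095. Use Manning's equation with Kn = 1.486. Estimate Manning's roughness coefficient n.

n = 0.038

With bottom width b = 19.1 ft and side slope z = 1: A = (b + zy)y = (19.1 + 1×17)×17 = 613.7 ft²; P = b + 2y√(1+z²) = 19.1 + 2×17×1.414 = 67.18 ft.
Hydraulic radius R = A/P = 613.7/67.18 = 9.135 ft.
Rearranging Manning's equation: n = (1.486/Q) A R^(2/3) S^(1/2) = (1.486/3230) × 613.7 × 9.135^(2/3) × √0.00095 = 0.038.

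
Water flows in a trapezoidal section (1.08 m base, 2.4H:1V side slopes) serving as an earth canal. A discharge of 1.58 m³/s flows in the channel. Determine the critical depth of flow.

At critical depth, Q² T / (g A³) = 1, i.e. A³/T = Q²/g = 1.58²/9.81 = 0.2545.
Trying y = 0.328 m: A³/T = 0.08654 — short.
Trying y = 0.481 m: A³/T = 0.3663 — over.
Trying y = 0.437 m: A³/T = 0.2534 — close enough.

y_c = 0.437 m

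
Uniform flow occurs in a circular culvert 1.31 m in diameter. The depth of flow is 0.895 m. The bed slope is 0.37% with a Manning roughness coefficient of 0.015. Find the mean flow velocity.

For a circular section of diameter D = 1.31 m at depth y = 0.895 m, the central angle is θ = 2 arccos(1 − 2y/D) = 3.892 rad. Then A = (D²/8)(θ − sin θ) = 0.9811 m² and P = Dθ/2 = 2.549 m.
Hydraulic radius R = A/P = 0.9811/2.549 = 0.3849 m.
From Manning's equation, V = (1/n) R^(2/3) S^(1/2) = (1/0.015) × 0.3849^(2/3) × 0.0037^(1/2) = 2.15 m/s.

V = 2.15 m/s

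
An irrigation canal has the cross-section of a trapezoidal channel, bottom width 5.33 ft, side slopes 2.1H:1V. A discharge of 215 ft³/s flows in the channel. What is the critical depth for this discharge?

At critical depth, Q² T / (g A³) = 1, i.e. A³/T = Q²/g = 215²/32.2 = 1436.
Try y = 2.93 ft: A³/T = 2160 — high.
Try y = 2.64 ft: A³/T = 1441 — matches.

y_c = 2.64 ft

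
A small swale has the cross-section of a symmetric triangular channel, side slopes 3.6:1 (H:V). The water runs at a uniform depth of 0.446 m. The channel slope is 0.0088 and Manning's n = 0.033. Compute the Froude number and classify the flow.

subcritical

For a triangular section with side slope z = 3.6: A = zy² = 3.6×0.446² = 0.7161 m²; P = 2y√(1+z²) = 2×0.446×3.736 = 3.333 m.
Hydraulic radius R = A/P = 0.7161/3.333 = 0.2149 m.
V = (1/n) R^(2/3) √S = (1/0.033) × 0.2149^(2/3) × √0.0088 = 1.02 m/s. Hydraulic depth D_h = A/T = 0.7161/3.211 = 0.223 m.
Froude number Fr = V/√(g·D_h) = 1.02/√(9.81×0.223) = 0.689, which is less than 1, so the flow is subcritical.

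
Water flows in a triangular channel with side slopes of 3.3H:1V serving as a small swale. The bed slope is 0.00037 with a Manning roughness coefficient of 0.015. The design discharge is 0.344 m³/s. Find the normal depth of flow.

y_n = 0.469 m

Manning's equation rearranged: A R^(2/3) = nQ / (1·√S) = 0.015 × 0.344 / (√0.00037) = 0.2683.
Trying y = 0.514 m: A R^(2/3) = 0.3423 — high.
Trying y = 0.371 m: A R^(2/3) = 0.1435 — low.
Trying y = 0.469 m: A R^(2/3) = 0.2681 — close enough.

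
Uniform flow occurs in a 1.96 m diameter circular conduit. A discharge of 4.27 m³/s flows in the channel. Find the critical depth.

y_c = 0.995 m

At critical depth, Q² T / (g A³) = 1, i.e. A³/T = Q²/g = 4.27²/9.81 = 1.859.
Trying y = 1.26 m: A³/T = 4.586 — too large.
Trying y = 0.995 m: A³/T = 1.856 — ≈ 1.859.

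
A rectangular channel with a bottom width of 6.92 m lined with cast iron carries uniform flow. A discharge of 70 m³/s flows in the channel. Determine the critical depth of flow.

y_c = 2.18 m

For a rectangular channel, critical depth y_c = (q²/g)^(1/3) where q = Q/b = 70/6.92 = 10.12 m²/s.
So y_c = (10.12²/9.81)^(1/3) = 2.18 m.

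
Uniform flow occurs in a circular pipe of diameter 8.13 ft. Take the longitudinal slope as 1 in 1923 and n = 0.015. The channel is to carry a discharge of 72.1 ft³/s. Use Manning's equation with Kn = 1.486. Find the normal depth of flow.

y_n = 3.49 ft

Manning's equation rearranged: A R^(2/3) = nQ / (1.486·√S) = 0.015 × 72.1 / (1.486 × √0.00052) = 31.92.
Try y = 2.74 ft: A R^(2/3) = 20.39 — short.
Try y = 4.46 ft: A R^(2/3) = 48.58 — over.
Try y = 3.49 ft: A R^(2/3) = 31.9 — ≈ 31.92.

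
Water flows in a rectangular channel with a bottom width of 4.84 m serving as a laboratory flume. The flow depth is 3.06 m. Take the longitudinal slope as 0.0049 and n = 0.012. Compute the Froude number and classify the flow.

supercritical

Flow area A = b·y = 4.84 × 3.06 = 14.81 m². Wetted perimeter P = b + 2y = 4.84 + 2×3.06 = 10.96 m.
Hydraulic radius R = A/P = 14.81/10.96 = 1.351 m.
V = (1/n) R^(2/3) √S = (1/0.012) × 1.351^(2/3) × √0.0049 = 7.13 m/s. Hydraulic depth D_h = A/T = 14.81/4.84 = 3.06 m.
Froude number Fr = V/√(g·D_h) = 7.13/√(9.81×3.06) = 1.3, which is greater than 1, so the flow is supercritical.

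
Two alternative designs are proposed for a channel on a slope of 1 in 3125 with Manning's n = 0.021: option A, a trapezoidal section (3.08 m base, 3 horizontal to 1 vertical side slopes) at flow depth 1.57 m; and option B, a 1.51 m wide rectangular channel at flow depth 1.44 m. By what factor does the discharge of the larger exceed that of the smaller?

Channel A: With bottom width b = 3.08 m and side slope z = 3: A = (b + zy)y = (3.08 + 3×1.57)×1.57 = 12.23 m²; P = b + 2y√(1+z²) = 3.08 + 2×1.57×3.162 = 13.01 m. Hydraulic radius R = A/P = 12.23/13.01 = 0.9401 m. Q_A = (1/0.021)·12.23·0.9401^(2/3)·√0.00032 = 9.998 m³/s.
Channel B: Flow area A = b·y = 1.51 × 1.44 = 2.174 m². Wetted perimeter P = b + 2y = 1.51 + 2×1.44 = 4.39 m. Hydraulic radius R = A/P = 2.174/4.39 = 0.4953 m. Q_B = (1/0.021)·2.174·0.4953^(2/3)·√0.00032 = 1.16 m³/s.
The larger discharge is 9.998 m³/s and the smaller is 1.16 m³/s; the ratio is 8.62.

8.62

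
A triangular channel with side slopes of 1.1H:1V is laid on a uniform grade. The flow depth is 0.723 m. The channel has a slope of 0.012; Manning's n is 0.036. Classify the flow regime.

For a triangular section with side slope z = 1.1: A = zy² = 1.1×0.723² = 0.575 m²; P = 2y√(1+z²) = 2×0.723×1.487 = 2.15 m.
Hydraulic radius R = A/P = 0.575/2.15 = 0.2675 m.
V = (1/n) R^(2/3) √S = (1/0.036) × 0.2675^(2/3) × √0.012 = 1.263 m/s. Hydraulic depth D_h = A/T = 0.575/1.591 = 0.3615 m.
Froude number Fr = V/√(g·D_h) = 1.263/√(9.81×0.3615) = 0.671, which is less than 1, so the flow is subcritical.

subcritical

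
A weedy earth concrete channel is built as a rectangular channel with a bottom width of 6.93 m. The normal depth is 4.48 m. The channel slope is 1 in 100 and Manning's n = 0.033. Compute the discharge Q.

Q = 147 m³/s

Flow area A = b·y = 6.93 × 4.48 = 31.05 m². Wetted perimeter P = b + 2y = 6.93 + 2×4.48 = 15.89 m.
Hydraulic radius R = A/P = 31.05/15.89 = 1.954 m.
Manning's equation: Q = (1/n) A R^(2/3) S^(1/2) = (1/0.033) × 31.05 × 1.954^(2/3) × 0.01^(1/2) = 147 m³/s.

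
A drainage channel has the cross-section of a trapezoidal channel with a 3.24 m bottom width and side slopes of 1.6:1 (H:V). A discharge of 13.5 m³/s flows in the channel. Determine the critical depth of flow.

y_c = 1.02 m

At critical depth, Q² T / (g A³) = 1, i.e. A³/T = Q²/g = 13.5²/9.81 = 18.58.
At y = 1.24 m: A³/T = 37.71 — over.
At y = 0.854 m: A³/T = 10.19 — short.
At y = 1.02 m: A³/T = 18.87 — close enough.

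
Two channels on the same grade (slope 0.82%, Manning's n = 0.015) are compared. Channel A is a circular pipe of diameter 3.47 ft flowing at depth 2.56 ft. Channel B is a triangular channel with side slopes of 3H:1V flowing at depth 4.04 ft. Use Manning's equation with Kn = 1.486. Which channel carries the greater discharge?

channel B

Channel A: For a circular section of diameter D = 3.47 ft at depth y = 2.56 ft, the central angle is θ = 2 arccos(1 − 2y/D) = 4.133 rad. Then A = (D²/8)(θ − sin θ) = 7.479 ft² and P = Dθ/2 = 7.17 ft. Hydraulic radius R = A/P = 7.479/7.17 = 1.043 ft. Q_A = (1.486/0.015)·7.479·1.043^(2/3)·√0.0082 = 69.01 ft³/s.
Channel B: For a triangular section with side slope z = 3: A = zy² = 3×4.04² = 48.96 ft²; P = 2y√(1+z²) = 2×4.04×3.162 = 25.55 ft. Hydraulic radius R = A/P = 48.96/25.55 = 1.916 ft. Q_B = (1.486/0.015)·48.96·1.916^(2/3)·√0.0082 = 677.7 ft³/s.
Q_A = 69.01 ft³/s vs Q_B = 677.7 ft³/s, so channel B carries more.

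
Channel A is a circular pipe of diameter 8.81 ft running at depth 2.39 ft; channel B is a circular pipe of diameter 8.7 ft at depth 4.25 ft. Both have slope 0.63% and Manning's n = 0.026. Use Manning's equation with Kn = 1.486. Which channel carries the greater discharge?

Channel A: For a circular section of diameter D = 8.81 ft at depth y = 2.39 ft, the central angle is θ = 2 arccos(1 − 2y/D) = 2.191 rad. Then A = (D²/8)(θ − sin θ) = 13.37 ft² and P = Dθ/2 = 9.653 ft. Hydraulic radius R = A/P = 13.37/9.653 = 1.385 ft. Q_A = (1.486/0.026)·13.37·1.385^(2/3)·√0.0063 = 75.34 ft³/s.
Channel B: For a circular section of diameter D = 8.7 ft at depth y = 4.25 ft, the central angle is θ = 2 arccos(1 − 2y/D) = 3.096 rad. Then A = (D²/8)(θ − sin θ) = 28.85 ft² and P = Dθ/2 = 13.47 ft. Hydraulic radius R = A/P = 28.85/13.47 = 2.143 ft. Q_B = (1.486/0.026)·28.85·2.143^(2/3)·√0.0063 = 217.5 ft³/s.
Q_A = 75.34 ft³/s vs Q_B = 217.5 ft³/s, so channel B carries more.

channel B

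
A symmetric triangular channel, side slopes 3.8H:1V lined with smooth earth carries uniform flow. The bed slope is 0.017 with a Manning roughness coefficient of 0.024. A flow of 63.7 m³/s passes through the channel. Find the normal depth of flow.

Manning's equation rearranged: A R^(2/3) = nQ / (1·√S) = 0.024 × 63.7 / (√0.017) = 11.73.
At y = 1.53 m: A R^(2/3) = 7.276 — low.
At y = 2.33 m: A R^(2/3) = 22.34 — high.
At y = 1.83 m: A R^(2/3) = 11.73 — matches.

y_n = 1.83 m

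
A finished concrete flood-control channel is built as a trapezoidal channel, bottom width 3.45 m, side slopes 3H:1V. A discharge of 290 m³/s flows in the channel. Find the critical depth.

At critical depth, Q² T / (g A³) = 1, i.e. A³/T = Q²/g = 290²/9.81 = 8573.
At y = 2.95 m: A³/T = 2259 — short.
At y = 4.92 m: A³/T = 21810 — over.
At y = 4 m: A³/T = 8599 — close enough.

y_c = 4 m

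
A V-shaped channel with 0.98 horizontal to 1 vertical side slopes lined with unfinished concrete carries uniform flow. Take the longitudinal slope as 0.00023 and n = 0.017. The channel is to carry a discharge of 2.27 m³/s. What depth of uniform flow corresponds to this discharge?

y_n = 1.86 m

Manning's equation rearranged: A R^(2/3) = nQ / (1·√S) = 0.017 × 2.27 / (√0.00023) = 2.545.
Trying y = 1.61 m: A R^(2/3) = 1.733 — low.
Trying y = 2.05 m: A R^(2/3) = 3.301 — high.
Trying y = 1.86 m: A R^(2/3) = 2.546 — close enough.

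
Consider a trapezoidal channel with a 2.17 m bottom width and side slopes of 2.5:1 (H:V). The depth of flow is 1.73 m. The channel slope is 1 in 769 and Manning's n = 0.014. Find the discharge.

Q = 28.5 m³/s

With bottom width b = 2.17 m and side slope z = 2.5: A = (b + zy)y = (2.17 + 2.5×1.73)×1.73 = 11.24 m²; P = b + 2y√(1+z²) = 2.17 + 2×1.73×2.693 = 11.49 m.
Hydraulic radius R = A/P = 11.24/11.49 = 0.9782 m.
Manning's equation: Q = (1/n) A R^(2/3) S^(1/2) = (1/0.014) × 11.24 × 0.9782^(2/3) × 0.0013^(1/2) = 28.5 m³/s.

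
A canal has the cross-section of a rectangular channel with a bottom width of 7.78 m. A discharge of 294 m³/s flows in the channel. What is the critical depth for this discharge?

For a rectangular channel, critical depth y_c = (q²/g)^(1/3) where q = Q/b = 294/7.78 = 37.79 m²/s.
So y_c = (37.79²/9.81)^(1/3) = 5.26 m.

y_c = 5.26 m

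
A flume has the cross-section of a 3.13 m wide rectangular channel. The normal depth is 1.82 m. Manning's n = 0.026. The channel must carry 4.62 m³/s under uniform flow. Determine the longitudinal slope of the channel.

S = 0.00056

Flow area A = b·y = 3.13 × 1.82 = 5.697 m². Wetted perimeter P = b + 2y = 3.13 + 2×1.82 = 6.77 m.
Hydraulic radius R = A/P = 5.697/6.77 = 0.8414 m.
From Manning's equation, S = [nQ / (1 A R^(2/3))]² = [0.026 × 4.62 / (1 × 5.697 × 0.8414^(2/3))]² = 0.00056.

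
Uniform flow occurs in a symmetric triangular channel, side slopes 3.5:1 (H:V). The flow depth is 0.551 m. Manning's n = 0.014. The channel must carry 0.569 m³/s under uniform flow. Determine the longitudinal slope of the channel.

For a triangular section with side slope z = 3.5: A = zy² = 3.5×0.551² = 1.063 m²; P = 2y√(1+z²) = 2×0.551×3.64 = 4.011 m.
Hydraulic radius R = A/P = 1.063/4.011 = 0.2649 m.
From Manning's equation, S = [nQ / (1 A R^(2/3))]² = [0.014 × 0.569 / (1 × 1.063 × 0.2649^(2/3))]² = 0.00033.

S = 0.00033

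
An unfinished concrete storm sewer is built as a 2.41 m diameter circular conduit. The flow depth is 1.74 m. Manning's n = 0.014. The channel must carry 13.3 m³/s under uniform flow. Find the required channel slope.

For a circular section of diameter D = 2.41 m at depth y = 1.74 m, the central angle is θ = 2 arccos(1 − 2y/D) = 4.062 rad. Then A = (D²/8)(θ − sin θ) = 3.526 m² and P = Dθ/2 = 4.894 m.
Hydraulic radius R = A/P = 3.526/4.894 = 0.7205 m.
From Manning's equation, S = [nQ / (1 A R^(2/3))]² = [0.014 × 13.3 / (1 × 3.526 × 0.7205^(2/3))]² = 0.00432.

S = 0.00432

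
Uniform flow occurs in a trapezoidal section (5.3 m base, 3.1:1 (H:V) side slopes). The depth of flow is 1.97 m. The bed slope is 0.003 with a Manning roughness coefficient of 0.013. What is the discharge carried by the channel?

Q = 109 m³/s

With bottom width b = 5.3 m and side slope z = 3.1: A = (b + zy)y = (5.3 + 3.1×1.97)×1.97 = 22.47 m²; P = b + 2y√(1+z²) = 5.3 + 2×1.97×3.257 = 18.13 m.
Hydraulic radius R = A/P = 22.47/18.13 = 1.239 m.
Manning's equation: Q = (1/n) A R^(2/3) S^(1/2) = (1/0.013) × 22.47 × 1.239^(2/3) × 0.003^(1/2) = 109 m³/s.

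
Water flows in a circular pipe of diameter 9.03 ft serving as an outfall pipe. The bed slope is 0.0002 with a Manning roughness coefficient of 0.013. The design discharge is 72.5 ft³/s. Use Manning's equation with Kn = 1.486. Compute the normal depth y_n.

y_n = 4.01 ft

Manning's equation rearranged: A R^(2/3) = nQ / (1.486·√S) = 0.013 × 72.5 / (1.486 × √0.0002) = 44.85.
At y = 4.36 ft: A R^(2/3) = 51.91 — too large.
At y = 3.34 ft: A R^(2/3) = 32.14 — too small.
At y = 4.01 ft: A R^(2/3) = 44.84 — ≈ 44.85.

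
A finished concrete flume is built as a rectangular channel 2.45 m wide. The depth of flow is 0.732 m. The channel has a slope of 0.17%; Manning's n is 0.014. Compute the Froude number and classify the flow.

subcritical

Flow area A = b·y = 2.45 × 0.732 = 1.793 m². Wetted perimeter P = b + 2y = 2.45 + 2×0.732 = 3.914 m.
Hydraulic radius R = A/P = 1.793/3.914 = 0.4582 m.
V = (1/n) R^(2/3) √S = (1/0.014) × 0.4582^(2/3) × √0.0017 = 1.75 m/s. Hydraulic depth D_h = A/T = 1.793/2.45 = 0.732 m.
Froude number Fr = V/√(g·D_h) = 1.75/√(9.81×0.732) = 0.653, which is less than 1, so the flow is subcritical.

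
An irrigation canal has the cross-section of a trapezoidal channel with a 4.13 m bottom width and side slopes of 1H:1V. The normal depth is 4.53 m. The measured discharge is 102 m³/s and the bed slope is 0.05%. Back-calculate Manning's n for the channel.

n = 0.0151

With bottom width b = 4.13 m and side slope z = 1: A = (b + zy)y = (4.13 + 1×4.53)×4.53 = 39.23 m²; P = b + 2y√(1+z²) = 4.13 + 2×4.53×1.414 = 16.94 m.
Hydraulic radius R = A/P = 39.23/16.94 = 2.315 m.
Rearranging Manning's equation: n = (1/Q) A R^(2/3) S^(1/2) = (1/102) × 39.23 × 2.315^(2/3) × √0.0005 = 0.0151.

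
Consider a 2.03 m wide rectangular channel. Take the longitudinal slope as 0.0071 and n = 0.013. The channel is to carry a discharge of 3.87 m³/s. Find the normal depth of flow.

Manning's equation rearranged: A R^(2/3) = nQ / (1·√S) = 0.013 × 3.87 / (√0.0071) = 0.5971.
At y = 0.708 m: A R^(2/3) = 0.8023 — too large.
At y = 0.574 m: A R^(2/3) = 0.5969 — ≈ 0.5971.

y_n = 0.574 m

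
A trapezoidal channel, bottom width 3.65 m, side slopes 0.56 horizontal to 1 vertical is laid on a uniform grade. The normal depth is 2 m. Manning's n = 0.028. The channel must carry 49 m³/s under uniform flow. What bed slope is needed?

With bottom width b = 3.65 m and side slope z = 0.56: A = (b + zy)y = (3.65 + 0.56×2)×2 = 9.54 m²; P = b + 2y√(1+z²) = 3.65 + 2×2×1.146 = 8.234 m.
Hydraulic radius R = A/P = 9.54/8.234 = 1.159 m.
From Manning's equation, S = [nQ / (1 A R^(2/3))]² = [0.028 × 49 / (1 × 9.54 × 1.159^(2/3))]² = 0.017.

S = 0.017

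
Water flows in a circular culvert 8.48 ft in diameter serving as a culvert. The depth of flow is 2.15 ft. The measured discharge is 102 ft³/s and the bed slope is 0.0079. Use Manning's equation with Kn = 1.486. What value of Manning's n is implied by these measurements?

For a circular section of diameter D = 8.48 ft at depth y = 2.15 ft, the central angle is θ = 2 arccos(1 − 2y/D) = 2.111 rad. Then A = (D²/8)(θ − sin θ) = 11.26 ft² and P = Dθ/2 = 8.949 ft.
Hydraulic radius R = A/P = 11.26/8.949 = 1.258 ft.
Rearranging Manning's equation: n = (1.486/Q) A R^(2/3) S^(1/2) = (1.486/102) × 11.26 × 1.258^(2/3) × √0.0079 = 0.017.

n = 0.017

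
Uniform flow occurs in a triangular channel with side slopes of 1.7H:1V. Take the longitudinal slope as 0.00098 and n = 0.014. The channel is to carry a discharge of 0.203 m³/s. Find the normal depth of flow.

Manning's equation rearranged: A R^(2/3) = nQ / (1·√S) = 0.014 × 0.203 / (√0.00098) = 0.09078.
Trying y = 0.332 m: A R^(2/3) = 0.05126 — low.
Trying y = 0.411 m: A R^(2/3) = 0.09057 — matches.

y_n = 0.411 m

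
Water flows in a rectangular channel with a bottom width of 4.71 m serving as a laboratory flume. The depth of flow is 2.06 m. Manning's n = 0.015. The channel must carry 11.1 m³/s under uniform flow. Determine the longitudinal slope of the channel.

S = 0.00026

Flow area A = b·y = 4.71 × 2.06 = 9.703 m². Wetted perimeter P = b + 2y = 4.71 + 2×2.06 = 8.83 m.
Hydraulic radius R = A/P = 9.703/8.83 = 1.099 m.
From Manning's equation, S = [nQ / (1 A R^(2/3))]² = [0.015 × 11.1 / (1 × 9.703 × 1.099^(2/3))]² = 0.00026.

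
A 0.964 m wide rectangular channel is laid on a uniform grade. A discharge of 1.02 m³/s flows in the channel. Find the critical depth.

y_c = 0.485 m

For a rectangular channel, critical depth y_c = (q²/g)^(1/3) where q = Q/b = 1.02/0.964 = 1.058 m²/s.
So y_c = (1.058²/9.81)^(1/3) = 0.485 m.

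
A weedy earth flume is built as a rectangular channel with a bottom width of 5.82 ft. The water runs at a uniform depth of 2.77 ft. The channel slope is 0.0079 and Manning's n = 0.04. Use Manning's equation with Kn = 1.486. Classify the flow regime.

subcritical

Flow area A = b·y = 5.82 × 2.77 = 16.12 ft². Wetted perimeter P = b + 2y = 5.82 + 2×2.77 = 11.36 ft.
Hydraulic radius R = A/P = 16.12/11.36 = 1.419 ft.
V = (1.486/n) R^(2/3) √S = (1.486/0.04) × 1.419^(2/3) × √0.0079 = 4.17 ft/s. Hydraulic depth D_h = A/T = 16.12/5.82 = 2.77 ft.
Froude number Fr = V/√(g·D_h) = 4.17/√(32.2×2.77) = 0.442, which is less than 1, so the flow is subcritical.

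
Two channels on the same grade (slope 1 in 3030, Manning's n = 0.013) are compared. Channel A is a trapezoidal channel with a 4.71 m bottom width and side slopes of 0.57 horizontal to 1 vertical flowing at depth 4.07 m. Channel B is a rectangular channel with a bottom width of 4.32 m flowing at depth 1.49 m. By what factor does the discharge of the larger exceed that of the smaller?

Channel A: With bottom width b = 4.71 m and side slope z = 0.57: A = (b + zy)y = (4.71 + 0.57×4.07)×4.07 = 28.61 m²; P = b + 2y√(1+z²) = 4.71 + 2×4.07×1.151 = 14.08 m. Hydraulic radius R = A/P = 28.61/14.08 = 2.032 m. Q_A = (1/0.013)·28.61·2.032^(2/3)·√0.00033 = 64.15 m³/s.
Channel B: Flow area A = b·y = 4.32 × 1.49 = 6.437 m². Wetted perimeter P = b + 2y = 4.32 + 2×1.49 = 7.3 m. Hydraulic radius R = A/P = 6.437/7.3 = 0.8818 m. Q_B = (1/0.013)·6.437·0.8818^(2/3)·√0.00033 = 8.271 m³/s.
The larger discharge is 64.15 m³/s and the smaller is 8.271 m³/s; the ratio is 7.76.

7.76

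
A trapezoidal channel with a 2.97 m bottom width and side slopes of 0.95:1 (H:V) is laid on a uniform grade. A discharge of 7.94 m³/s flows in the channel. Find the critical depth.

y_c = 0.82 m

At critical depth, Q² T / (g A³) = 1, i.e. A³/T = Q²/g = 7.94²/9.81 = 6.426.
Try y = 0.901 m: A³/T = 8.749 — too large.
Try y = 0.699 m: A³/T = 3.814 — too small.
Try y = 0.82 m: A³/T = 6.416 — ≈ 6.426.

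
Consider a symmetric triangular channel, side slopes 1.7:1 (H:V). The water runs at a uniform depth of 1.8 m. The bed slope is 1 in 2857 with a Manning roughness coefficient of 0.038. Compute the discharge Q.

Q = 2.29 m³/s

For a triangular section with side slope z = 1.7: A = zy² = 1.7×1.8² = 5.508 m²; P = 2y√(1+z²) = 2×1.8×1.972 = 7.1 m.
Hydraulic radius R = A/P = 5.508/7.1 = 0.7757 m.
Manning's equation: Q = (1/n) A R^(2/3) S^(1/2) = (1/0.038) × 5.508 × 0.7757^(2/3) × 0.00035^(1/2) = 2.29 m³/s.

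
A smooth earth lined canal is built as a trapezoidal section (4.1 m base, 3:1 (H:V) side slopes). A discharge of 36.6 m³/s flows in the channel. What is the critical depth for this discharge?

y_c = 1.43 m

At critical depth, Q² T / (g A³) = 1, i.e. A³/T = Q²/g = 36.6²/9.81 = 136.6.
Try y = 1.05 m: A³/T = 42.42 — too small.
Try y = 1.72 m: A³/T = 280.2 — too large.
Try y = 1.43 m: A³/T = 136.2 — ≈ 136.6.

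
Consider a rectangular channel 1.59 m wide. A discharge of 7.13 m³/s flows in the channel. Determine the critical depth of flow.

y_c = 1.27 m

For a rectangular channel, critical depth y_c = (q²/g)^(1/3) where q = Q/b = 7.13/1.59 = 4.484 m²/s.
So y_c = (4.484²/9.81)^(1/3) = 1.27 m.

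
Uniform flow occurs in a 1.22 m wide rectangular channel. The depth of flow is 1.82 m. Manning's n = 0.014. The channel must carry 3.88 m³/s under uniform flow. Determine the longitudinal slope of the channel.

Flow area A = b·y = 1.22 × 1.82 = 2.22 m². Wetted perimeter P = b + 2y = 1.22 + 2×1.82 = 4.86 m.
Hydraulic radius R = A/P = 2.22/4.86 = 0.4569 m.
From Manning's equation, S = [nQ / (1 A R^(2/3))]² = [0.014 × 3.88 / (1 × 2.22 × 0.4569^(2/3))]² = 0.0017.

S = 0.0017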